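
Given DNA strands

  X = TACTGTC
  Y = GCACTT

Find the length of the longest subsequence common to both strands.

4

Taking A [2,3], C [3,4], T [4,5], T [6,6] gives a common subsequence of length 4. dp[7][6] = 4 confirms this is the maximum.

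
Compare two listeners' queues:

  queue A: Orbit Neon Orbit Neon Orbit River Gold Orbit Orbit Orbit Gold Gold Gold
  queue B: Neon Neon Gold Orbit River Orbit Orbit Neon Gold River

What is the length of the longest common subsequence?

7

Pick Neon [2,1] → Neon [4,2] → Orbit [5,4] → River [6,5] → Orbit [8,6] → Orbit [9,7] → Gold [11,9]; all 7 songs appear in both, in order. The LCS DP gives dp[13][10] = 7, so this is optimal.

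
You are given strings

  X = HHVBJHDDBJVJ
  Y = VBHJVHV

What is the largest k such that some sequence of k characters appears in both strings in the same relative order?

Taking V (X #3, Y #1), then B (X #4, Y #2), then J (X #5, Y #4), then H (X #6, Y #6), then V (X #11, Y #7) gives a common subsequence of length 5. dp[12][7] = 5 confirms this is the maximum.

5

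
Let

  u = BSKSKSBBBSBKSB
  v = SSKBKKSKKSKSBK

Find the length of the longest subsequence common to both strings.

8

Match B at u[1]=v[4]; then S at u[2]=v[7]; then K at u[3]=v[9]; then S at u[4]=v[10]; then K at u[5]=v[11]; then S at u[10]=v[12]; then B at u[11]=v[13]; then K at u[12]=v[14] — 8 characters in the same relative order in both. Since dp[14][14] = 8, nothing longer is possible.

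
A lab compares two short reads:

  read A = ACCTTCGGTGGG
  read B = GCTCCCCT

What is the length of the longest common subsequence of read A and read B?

Taking C at read A[2]=read B[5]; then C at read A[3]=read B[6]; then C at read A[6]=read B[7]; then T at read A[9]=read B[8] gives a common subsequence of length 4. The LCS DP gives dp[12][8] = 4, so this is optimal.

4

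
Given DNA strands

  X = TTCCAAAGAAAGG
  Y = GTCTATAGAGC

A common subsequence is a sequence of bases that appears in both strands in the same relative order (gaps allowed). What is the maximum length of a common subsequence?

Taking T (X #1, Y #2), then T (X #2, Y #4), then A (X #5, Y #5), then A (X #7, Y #7), then G (X #8, Y #8), then A (X #11, Y #9), then G (X #12, Y #10) gives a common subsequence of length 7. The LCS DP gives dp[13][11] = 7, so this is optimal.

7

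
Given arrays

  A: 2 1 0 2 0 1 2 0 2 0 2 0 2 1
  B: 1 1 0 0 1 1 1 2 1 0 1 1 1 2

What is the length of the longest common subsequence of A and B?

7

One common subsequence of length 7: 1 (A #2, B #2), 0 (A #3, B #3), 0 (A #5, B #4), 1 (A #6, B #7), 2 (A #7, B #8), 0 (A #8, B #10), 2 (A #13, B #14), and the DP table's final entry dp[14][14] is also 7, so no common subsequence is longer.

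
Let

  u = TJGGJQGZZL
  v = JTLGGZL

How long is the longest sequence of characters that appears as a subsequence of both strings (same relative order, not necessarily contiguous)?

5

Taking T at u[1]=v[2] → G at u[4]=v[4] → G at u[7]=v[5] → Z at u[9]=v[6] → L at u[10]=v[7] gives a common subsequence of length 5. The LCS DP gives dp[10][7] = 5, so this is optimal.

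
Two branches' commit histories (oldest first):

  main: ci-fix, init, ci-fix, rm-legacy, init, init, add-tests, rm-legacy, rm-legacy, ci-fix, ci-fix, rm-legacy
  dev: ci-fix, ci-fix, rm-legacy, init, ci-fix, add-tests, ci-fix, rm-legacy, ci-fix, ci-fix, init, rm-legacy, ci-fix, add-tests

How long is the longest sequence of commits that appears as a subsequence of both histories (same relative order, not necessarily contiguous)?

9

Match ci-fix [1,1] → ci-fix [3,2] → rm-legacy [4,3] → init [5,4] → add-tests [7,6] → rm-legacy [9,8] → ci-fix [10,9] → ci-fix [11,10] → rm-legacy [12,12] — 9 commits in the same relative order in both. dp[12][14] = 9 confirms this is the maximum.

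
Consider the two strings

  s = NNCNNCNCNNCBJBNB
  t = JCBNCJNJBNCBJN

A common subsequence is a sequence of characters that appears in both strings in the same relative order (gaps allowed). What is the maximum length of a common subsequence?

9

Match C at s[3]=t[2]; then N at s[5]=t[4]; then C at s[6]=t[5]; then N at s[7]=t[7]; then N at s[10]=t[10]; then C at s[11]=t[11]; then B at s[12]=t[12]; then J at s[13]=t[13]; then N at s[15]=t[14] — 9 characters in the same relative order in both. Since dp[16][14] = 9, nothing longer is possible.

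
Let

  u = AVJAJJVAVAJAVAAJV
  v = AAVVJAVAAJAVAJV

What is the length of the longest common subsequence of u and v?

One common subsequence of length 13: A (u #1, v #2), then V (u #2, v #4), then J (u #3, v #5), then A (u #4, v #6), then V (u #7, v #7), then A (u #8, v #8), then A (u #10, v #9), then J (u #11, v #10), then A (u #12, v #11), then V (u #13, v #12), then A (u #15, v #13), then J (u #16, v #14), then V (u #17, v #15), and the DP table's final entry dp[17][15] is also 13, so no common subsequence is longer.

13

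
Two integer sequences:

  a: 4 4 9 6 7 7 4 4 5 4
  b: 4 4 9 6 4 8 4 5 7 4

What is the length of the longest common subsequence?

8

Match 4 (a #1, b #1), 4 (a #2, b #2), 9 (a #3, b #3), 6 (a #4, b #4), 4 (a #7, b #5), 4 (a #8, b #7), 5 (a #9, b #8), 4 (a #10, b #10) — 8 values in the same relative order in both, and the DP table's final entry dp[10][10] is also 8, so no common subsequence is longer.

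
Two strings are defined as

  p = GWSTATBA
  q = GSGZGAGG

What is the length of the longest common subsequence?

3

Let dp[i][j] be the LCS length of the first i characters of p and the first j characters of q. dp[i][j] = dp[i-1][j-1]+1 when the i-th and j-th characters match, else max(dp[i-1][j], dp[i][j-1]).
    ·  G  S  G  Z  G  A  G  G
 ·  0  0  0  0  0  0  0  0  0
 G  0  1  1  1  1  1  1  1  1
 W  0  1  1  1  1  1  1  1  1
 S  0  1  2  2  2  2  2  2  2
 T  0  1  2  2  2  2  2  2  2
 A  0  1  2  2  2  2  3  3  3
 T  0  1  2  2  2  2  3  3  3
 B  0  1  2  2  2  2  3  3  3
 A  0  1  2  2  2  2  3  3  3
dp[8][8] = 3. One LCS (by backtracking along matches): GSA.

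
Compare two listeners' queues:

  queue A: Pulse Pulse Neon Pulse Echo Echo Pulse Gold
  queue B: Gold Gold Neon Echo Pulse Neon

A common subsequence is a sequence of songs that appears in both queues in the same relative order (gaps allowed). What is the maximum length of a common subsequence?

3

Pick Neon [3,3], Echo [6,4], Pulse [7,5]; all 3 songs appear in both, in order, and the DP table's final entry dp[8][6] is also 3, so no common subsequence is longer.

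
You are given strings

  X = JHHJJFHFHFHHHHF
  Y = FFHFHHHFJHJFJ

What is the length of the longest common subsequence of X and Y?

Match F [6,1], F [8,2], H [9,3], F [10,4], H [11,5], H [12,6], H [13,7], H [14,10], F [15,12] — 9 characters in the same relative order in both. Since dp[15][13] = 9, nothing longer is possible.

9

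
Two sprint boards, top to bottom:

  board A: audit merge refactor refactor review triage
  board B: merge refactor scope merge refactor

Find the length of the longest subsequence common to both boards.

One common subsequence of length 3: merge [2,1]; then refactor [3,2]; then refactor [4,5], and the DP table's final entry dp[6][5] is also 3, so no common subsequence is longer.

3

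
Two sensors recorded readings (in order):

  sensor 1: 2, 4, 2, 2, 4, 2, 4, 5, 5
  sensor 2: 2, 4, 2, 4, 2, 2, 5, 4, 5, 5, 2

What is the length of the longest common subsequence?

One common subsequence of length 8: 2 [1,1], then 4 [2,2], then 2 [3,3], then 2 [4,5], then 2 [6,6], then 4 [7,8], then 5 [8,9], then 5 [9,10]. dp[9][11] = 8 confirms this is the maximum.

8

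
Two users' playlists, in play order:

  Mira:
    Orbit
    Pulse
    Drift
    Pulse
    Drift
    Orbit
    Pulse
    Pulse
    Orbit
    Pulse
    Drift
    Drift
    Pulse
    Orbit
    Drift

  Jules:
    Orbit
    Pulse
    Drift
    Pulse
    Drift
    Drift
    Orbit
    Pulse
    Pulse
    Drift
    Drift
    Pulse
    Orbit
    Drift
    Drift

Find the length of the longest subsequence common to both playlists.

13

Pick Orbit at Mira[1]=Jules[1]; then Pulse at Mira[2]=Jules[2]; then Drift at Mira[3]=Jules[3]; then Pulse at Mira[4]=Jules[4]; then Drift at Mira[5]=Jules[6]; then Orbit at Mira[6]=Jules[7]; then Pulse at Mira[8]=Jules[8]; then Pulse at Mira[10]=Jules[9]; then Drift at Mira[11]=Jules[10]; then Drift at Mira[12]=Jules[11]; then Pulse at Mira[13]=Jules[12]; then Orbit at Mira[14]=Jules[13]; then Drift at Mira[15]=Jules[15]; all 13 songs appear in both, in order. Since dp[15][15] = 13, nothing longer is possible.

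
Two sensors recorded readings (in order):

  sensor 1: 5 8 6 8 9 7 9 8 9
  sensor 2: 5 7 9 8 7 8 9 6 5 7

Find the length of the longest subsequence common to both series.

5

One common subsequence of length 5: 5 at sensor 1[1]=sensor 2[1] → 8 at sensor 1[2]=sensor 2[4] → 8 at sensor 1[4]=sensor 2[6] → 9 at sensor 1[5]=sensor 2[7] → 7 at sensor 1[6]=sensor 2[10]. The LCS DP gives dp[9][10] = 5, so this is optimal.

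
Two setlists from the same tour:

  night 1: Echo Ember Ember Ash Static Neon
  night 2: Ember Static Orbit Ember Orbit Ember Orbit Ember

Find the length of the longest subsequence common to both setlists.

One common subsequence of length 2: Ember at night 1[2]=night 2[6]; then Ember at night 1[3]=night 2[8]. dp[6][8] = 2 confirms this is the maximum.

2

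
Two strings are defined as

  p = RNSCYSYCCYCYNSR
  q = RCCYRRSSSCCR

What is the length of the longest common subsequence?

7

Pick R [1,1], C [4,3], Y [5,4], S [6,9], C [9,10], C [11,11], R [15,12]; all 7 characters appear in both, in order, and the DP table's final entry dp[15][12] is also 7, so no common subsequence is longer.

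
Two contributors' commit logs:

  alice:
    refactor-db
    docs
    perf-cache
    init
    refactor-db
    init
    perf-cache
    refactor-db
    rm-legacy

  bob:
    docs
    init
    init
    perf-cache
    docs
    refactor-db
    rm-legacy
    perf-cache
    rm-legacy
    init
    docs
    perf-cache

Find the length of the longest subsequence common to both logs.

6

One common subsequence of length 6: docs [2,1], init [4,2], init [6,3], perf-cache [7,4], refactor-db [8,6], rm-legacy [9,9]. Since dp[9][12] = 6, nothing longer is possible.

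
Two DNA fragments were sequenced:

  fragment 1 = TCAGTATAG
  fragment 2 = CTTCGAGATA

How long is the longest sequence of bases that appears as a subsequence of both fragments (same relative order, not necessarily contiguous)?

7

Pick T at fragment 1[1]=fragment 2[3], C at fragment 1[2]=fragment 2[4], A at fragment 1[3]=fragment 2[6], G at fragment 1[4]=fragment 2[7], A at fragment 1[6]=fragment 2[8], T at fragment 1[7]=fragment 2[9], A at fragment 1[8]=fragment 2[10]; all 7 bases appear in both, in order. The LCS DP gives dp[9][10] = 7, so this is optimal.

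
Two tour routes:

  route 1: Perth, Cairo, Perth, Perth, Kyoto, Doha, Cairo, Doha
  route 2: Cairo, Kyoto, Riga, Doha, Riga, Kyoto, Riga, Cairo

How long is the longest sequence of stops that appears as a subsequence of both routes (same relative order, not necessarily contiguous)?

4

One common subsequence of length 4: Cairo at route 1[2]=route 2[1], then Kyoto at route 1[5]=route 2[2], then Doha at route 1[6]=route 2[4], then Cairo at route 1[7]=route 2[8]. dp[8][8] = 4 confirms this is the maximum.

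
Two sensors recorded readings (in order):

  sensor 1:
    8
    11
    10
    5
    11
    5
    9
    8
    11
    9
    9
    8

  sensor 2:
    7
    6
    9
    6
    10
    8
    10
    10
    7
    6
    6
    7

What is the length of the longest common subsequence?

Let dp[i][j] be the LCS length of the first i values of sensor 1 and the first j values of sensor 2. dp[i][j] = dp[i-1][j-1]+1 when the i-th and j-th values match, else max(dp[i-1][j], dp[i][j-1]).
    ·  7  6  9  6 10  8 10 10  7  6  6  7
 ·  0  0  0  0  0  0  0  0  0  0  0  0  0
 8  0  0  0  0  0  0  1  1  1  1  1  1  1
11  0  0  0  0  0  0  1  1  1  1  1  1  1
10  0  0  0  0  0  1  1  2  2  2  2  2  2
 5  0  0  0  0  0  1  1  2  2  2  2  2  2
11  0  0  0  0  0  1  1  2  2  2  2  2  2
 5  0  0  0  0  0  1  1  2  2  2  2  2  2
 9  0  0  0  1  1  1  1  2  2  2  2  2  2
 8  0  0  0  1  1  1  2  2  2  2  2  2  2
11  0  0  0  1  1  1  2  2  2  2  2  2  2
 9  0  0  0  1  1  1  2  2  2  2  2  2  2
 9  0  0  0  1  1  1  2  2  2  2  2  2  2
 8  0  0  0  1  1  1  2  2  2  2  2  2  2
dp[12][12] = 2. One LCS (by backtracking along matches): 8, 10.

2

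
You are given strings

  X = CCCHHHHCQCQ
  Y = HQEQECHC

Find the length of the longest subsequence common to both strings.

3

Let dp[i][j] be the LCS length of the first i characters of X and the first j characters of Y. dp[i][j] = dp[i-1][j-1]+1 when the i-th and j-th characters match, else max(dp[i-1][j], dp[i][j-1]).
    ·  H  Q  E  Q  E  C  H  C
 ·  0  0  0  0  0  0  0  0  0
 C  0  0  0  0  0  0  1  1  1
 C  0  0  0  0  0  0  1  1  2
 C  0  0  0  0  0  0  1  1  2
 H  0  1  1  1  1  1  1  2  2
 H  0  1  1  1  1  1  1  2  2
 H  0  1  1  1  1  1  1  2  2
 H  0  1  1  1  1  1  1  2  2
 C  0  1  1  1  1  1  2  2  3
 Q  0  1  2  2  2  2  2  2  3
 C  0  1  2  2  2  2  3  3  3
 Q  0  1  2  2  3  3  3  3  3
dp[11][8] = 3. One LCS (by backtracking along matches): CHC.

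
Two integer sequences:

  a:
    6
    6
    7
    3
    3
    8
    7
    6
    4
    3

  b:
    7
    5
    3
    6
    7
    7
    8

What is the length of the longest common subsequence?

Match 6 [1,4], 7 [3,6], 8 [6,7] — 3 values in the same relative order in both, and the DP table's final entry dp[10][7] is also 3, so no common subsequence is longer.

3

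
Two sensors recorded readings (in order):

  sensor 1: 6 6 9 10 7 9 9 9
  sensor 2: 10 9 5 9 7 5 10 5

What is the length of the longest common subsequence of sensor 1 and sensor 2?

3

Let dp[i][j] be the LCS length of the first i values of sensor 1 and the first j values of sensor 2. dp[i][j] = dp[i-1][j-1]+1 when the i-th and j-th values match, else max(dp[i-1][j], dp[i][j-1]).
    · 10  9  5  9  7  5 10  5
 ·  0  0  0  0  0  0  0  0  0
 6  0  0  0  0  0  0  0  0  0
 6  0  0  0  0  0  0  0  0  0
 9  0  0  1  1  1  1  1  1  1
10  0  1  1  1  1  1  1  2  2
 7  0  1  1  1  1  2  2  2  2
 9  0  1  2  2  2  2  2  2  2
 9  0  1  2  2  3  3  3  3  3
 9  0  1  2  2  3  3  3  3  3
dp[8][8] = 3. One LCS (by backtracking along matches): 10, 9, 9.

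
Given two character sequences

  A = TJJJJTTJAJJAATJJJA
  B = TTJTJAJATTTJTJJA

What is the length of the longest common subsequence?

12

Taking T [1,2], J [5,3], T [7,4], J [8,5], A [9,6], J [11,7], A [12,8], T [14,11], J [15,12], J [16,14], J [17,15], A [18,16] gives a common subsequence of length 12, and the DP table's final entry dp[18][16] is also 12, so no common subsequence is longer.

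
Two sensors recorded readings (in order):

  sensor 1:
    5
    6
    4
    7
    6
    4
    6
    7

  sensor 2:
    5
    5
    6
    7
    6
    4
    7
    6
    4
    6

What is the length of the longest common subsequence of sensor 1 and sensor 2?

7

Let dp[i][j] be the LCS length of the first i values of sensor 1 and the first j values of sensor 2. dp[i][j] = dp[i-1][j-1]+1 when the i-th and j-th values match, else max(dp[i-1][j], dp[i][j-1]).
    ·  5  5  6  7  6  4  7  6  4  6
 ·  0  0  0  0  0  0  0  0  0  0  0
 5  0  1  1  1  1  1  1  1  1  1  1
 6  0  1  1  2  2  2  2  2  2  2  2
 4  0  1  1  2  2  2  3  3  3  3  3
 7  0  1  1  2  3  3  3  4  4  4  4
 6  0  1  1  2  3  4  4  4  5  5  5
 4  0  1  1  2  3  4  5  5  5  6  6
 6  0  1  1  2  3  4  5  5  6  6  7
 7  0  1  1  2  3  4  5  6  6  6  7
dp[8][10] = 7. One LCS (by backtracking along matches): 5, 6, 4, 7, 6, 4, 6.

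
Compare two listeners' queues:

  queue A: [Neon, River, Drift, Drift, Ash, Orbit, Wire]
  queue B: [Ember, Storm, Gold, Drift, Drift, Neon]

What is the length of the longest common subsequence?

2

Taking Drift [3,4], Drift [4,5] gives a common subsequence of length 2, and the DP table's final entry dp[7][6] is also 2, so no common subsequence is longer.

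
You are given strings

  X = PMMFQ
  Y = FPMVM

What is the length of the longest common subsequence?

3

Taking P (X #1, Y #2), M (X #2, Y #3), M (X #3, Y #5) gives a common subsequence of length 3, and the DP table's final entry dp[5][5] is also 3, so no common subsequence is longer.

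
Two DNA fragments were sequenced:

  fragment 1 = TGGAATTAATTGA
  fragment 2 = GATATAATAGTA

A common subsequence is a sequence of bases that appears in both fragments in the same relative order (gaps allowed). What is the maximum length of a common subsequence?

Pick G (fragment 1 #3, fragment 2 #1); then A (fragment 1 #4, fragment 2 #2); then A (fragment 1 #5, fragment 2 #4); then T (fragment 1 #7, fragment 2 #5); then A (fragment 1 #8, fragment 2 #6); then A (fragment 1 #9, fragment 2 #7); then T (fragment 1 #10, fragment 2 #8); then T (fragment 1 #11, fragment 2 #11); then A (fragment 1 #13, fragment 2 #12); all 9 bases appear in both, in order. dp[13][12] = 9 confirms this is the maximum.

9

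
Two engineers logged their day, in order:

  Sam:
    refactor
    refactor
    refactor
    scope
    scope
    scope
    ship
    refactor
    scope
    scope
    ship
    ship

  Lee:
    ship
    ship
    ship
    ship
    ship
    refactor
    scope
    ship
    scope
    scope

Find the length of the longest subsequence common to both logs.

Taking refactor (Sam #3, Lee #6), scope (Sam #6, Lee #7), ship (Sam #7, Lee #8), scope (Sam #9, Lee #9), scope (Sam #10, Lee #10) gives a common subsequence of length 5. dp[12][10] = 5 confirms this is the maximum.

5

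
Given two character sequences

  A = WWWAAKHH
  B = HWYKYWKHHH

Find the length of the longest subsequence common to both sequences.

5

One common subsequence of length 5: W [1,2]; then W [3,6]; then K [6,7]; then H [7,9]; then H [8,10], and the DP table's final entry dp[8][10] is also 5, so no common subsequence is longer.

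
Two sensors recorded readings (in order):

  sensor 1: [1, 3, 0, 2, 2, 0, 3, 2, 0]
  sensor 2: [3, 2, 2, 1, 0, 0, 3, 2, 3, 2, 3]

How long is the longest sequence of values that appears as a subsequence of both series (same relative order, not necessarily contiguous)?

One common subsequence of length 6: 3 at sensor 1[2]=sensor 2[1]; then 2 at sensor 1[4]=sensor 2[2]; then 2 at sensor 1[5]=sensor 2[3]; then 0 at sensor 1[6]=sensor 2[6]; then 3 at sensor 1[7]=sensor 2[9]; then 2 at sensor 1[8]=sensor 2[10]. dp[9][11] = 6 confirms this is the maximum.

6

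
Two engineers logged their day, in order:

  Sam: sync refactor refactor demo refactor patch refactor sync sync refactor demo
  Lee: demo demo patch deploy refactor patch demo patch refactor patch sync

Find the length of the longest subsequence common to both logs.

Pick refactor at Sam[2]=Lee[5]; then demo at Sam[4]=Lee[7]; then refactor at Sam[5]=Lee[9]; then patch at Sam[6]=Lee[10]; then sync at Sam[9]=Lee[11]; all 5 tasks appear in both, in order, and the DP table's final entry dp[11][11] is also 5, so no common subsequence is longer.

5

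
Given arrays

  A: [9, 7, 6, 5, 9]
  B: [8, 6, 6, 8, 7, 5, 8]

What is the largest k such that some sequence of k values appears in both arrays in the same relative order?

2

Let dp[i][j] be the LCS length of the first i values of A and the first j values of B. dp[i][j] = dp[i-1][j-1]+1 when the i-th and j-th values match, else max(dp[i-1][j], dp[i][j-1]).
    ·  8  6  6  8  7  5  8
 ·  0  0  0  0  0  0  0  0
 9  0  0  0  0  0  0  0  0
 7  0  0  0  0  0  1  1  1
 6  0  0  1  1  1  1  1  1
 5  0  0  1  1  1  1  2  2
 9  0  0  1  1  1  1  2  2
dp[5][7] = 2. One LCS (by backtracking along matches): 7, 5.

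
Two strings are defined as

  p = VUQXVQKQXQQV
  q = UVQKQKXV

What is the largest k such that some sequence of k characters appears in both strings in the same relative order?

Pick U (p #2, q #1); then V (p #5, q #2); then Q (p #6, q #3); then K (p #7, q #4); then Q (p #8, q #5); then X (p #9, q #7); then V (p #12, q #8); all 7 characters appear in both, in order, and the DP table's final entry dp[12][8] is also 7, so no common subsequence is longer.

7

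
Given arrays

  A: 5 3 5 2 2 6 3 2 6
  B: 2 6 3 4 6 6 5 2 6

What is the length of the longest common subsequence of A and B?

5

Let dp[i][j] be the LCS length of the first i values of A and the first j values of B. dp[i][j] = dp[i-1][j-1]+1 when the i-th and j-th values match, else max(dp[i-1][j], dp[i][j-1]).
    ·  2  6  3  4  6  6  5  2  6
 ·  0  0  0  0  0  0  0  0  0  0
 5  0  0  0  0  0  0  0  1  1  1
 3  0  0  0  1  1  1  1  1  1  1
 5  0  0  0  1  1  1  1  2  2  2
 2  0  1  1  1  1  1  1  2  3  3
 2  0  1  1  1  1  1  1  2  3  3
 6  0  1  2  2  2  2  2  2  3  4
 3  0  1  2  3  3  3  3  3  3  4
 2  0  1  2  3  3  3  3  3  4  4
 6  0  1  2  3  3  4  4  4  4  5
dp[9][9] = 5. One LCS (by backtracking along matches): 2, 6, 3, 2, 6.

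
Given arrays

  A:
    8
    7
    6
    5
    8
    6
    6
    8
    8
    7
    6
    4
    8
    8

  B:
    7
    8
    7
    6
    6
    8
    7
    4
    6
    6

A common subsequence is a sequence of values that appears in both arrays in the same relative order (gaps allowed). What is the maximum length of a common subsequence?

Let dp[i][j] be the LCS length of the first i values of A and the first j values of B. dp[i][j] = dp[i-1][j-1]+1 when the i-th and j-th values match, else max(dp[i-1][j], dp[i][j-1]).
    ·  7  8  7  6  6  8  7  4  6  6
 ·  0  0  0  0  0  0  0  0  0  0  0
 8  0  0  1  1  1  1  1  1  1  1  1
 7  0  1  1  2  2  2  2  2  2  2  2
 6  0  1  1  2  3  3  3  3  3  3  3
 5  0  1  1  2  3  3  3  3  3  3  3
 8  0  1  2  2  3  3  4  4  4  4  4
 6  0  1  2  2  3  4  4  4  4  5  5
 6  0  1  2  2  3  4  4  4  4  5  6
 8  0  1  2  2  3  4  5  5  5  5  6
 8  0  1  2  2  3  4  5  5  5  5  6
 7  0  1  2  3  3  4  5  6  6  6  6
 6  0  1  2  3  4  4  5  6  6  7  7
 4  0  1  2  3  4  4  5  6  7  7  7
 8  0  1  2  3  4  4  5  6  7  7  7
 8  0  1  2  3  4  4  5  6  7  7  7
dp[14][10] = 7. One LCS (by backtracking along matches): 8, 7, 6, 6, 8, 7, 6.

7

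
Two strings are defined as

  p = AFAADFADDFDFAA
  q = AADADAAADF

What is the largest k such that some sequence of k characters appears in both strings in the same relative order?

Let dp[i][j] be the LCS length of the first i characters of p and the first j characters of q. dp[i][j] = dp[i-1][j-1]+1 when the i-th and j-th characters match, else max(dp[i-1][j], dp[i][j-1]).
    ·  A  A  D  A  D  A  A  A  D  F
 ·  0  0  0  0  0  0  0  0  0  0  0
 A  0  1  1  1  1  1  1  1  1  1  1
 F  0  1  1  1  1  1  1  1  1  1  2
 A  0  1  2  2  2  2  2  2  2  2  2
 A  0  1  2  2  3  3  3  3  3  3  3
 D  0  1  2  3  3  4  4  4  4  4  4
 F  0  1  2  3  3  4  4  4  4  4  5
 A  0  1  2  3  4  4  5  5  5  5  5
 D  0  1  2  3  4  5  5  5  5  6  6
 D  0  1  2  3  4  5  5  5  5  6  6
 F  0  1  2  3  4  5  5  5  5  6  7
 D  0  1  2  3  4  5  5  5  5  6  7
 F  0  1  2  3  4  5  5  5  5  6  7
 A  0  1  2  3  4  5  6  6  6  6  7
 A  0  1  2  3  4  5  6  7  7  7  7
dp[14][10] = 7. One LCS (by backtracking along matches): AAADADF.

7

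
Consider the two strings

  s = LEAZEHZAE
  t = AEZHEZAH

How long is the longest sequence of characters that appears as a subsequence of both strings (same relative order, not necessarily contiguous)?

5

Let dp[i][j] be the LCS length of the first i characters of s and the first j characters of t. dp[i][j] = dp[i-1][j-1]+1 when the i-th and j-th characters match, else max(dp[i-1][j], dp[i][j-1]).
    ·  A  E  Z  H  E  Z  A  H
 ·  0  0  0  0  0  0  0  0  0
 L  0  0  0  0  0  0  0  0  0
 E  0  0  1  1  1  1  1  1  1
 A  0  1  1  1  1  1  1  2  2
 Z  0  1  1  2  2  2  2  2  2
 E  0  1  2  2  2  3  3  3  3
 H  0  1  2  2  3  3  3  3  4
 Z  0  1  2  3  3  3  4  4  4
 A  0  1  2  3  3  3  4  5  5
 E  0  1  2  3  3  4  4  5  5
dp[9][8] = 5. One LCS (by backtracking along matches): EZEZA.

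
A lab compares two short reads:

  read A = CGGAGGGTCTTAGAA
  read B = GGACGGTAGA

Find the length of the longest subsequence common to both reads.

One common subsequence of length 9: G at read A[2]=read B[1]; then G at read A[3]=read B[2]; then A at read A[4]=read B[3]; then G at read A[6]=read B[5]; then G at read A[7]=read B[6]; then T at read A[11]=read B[7]; then A at read A[12]=read B[8]; then G at read A[13]=read B[9]; then A at read A[15]=read B[10]. Since dp[15][10] = 9, nothing longer is possible.

9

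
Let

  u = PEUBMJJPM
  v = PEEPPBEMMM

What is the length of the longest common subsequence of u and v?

Let dp[i][j] be the LCS length of the first i characters of u and the first j characters of v. dp[i][j] = dp[i-1][j-1]+1 when the i-th and j-th characters match, else max(dp[i-1][j], dp[i][j-1]).
    ·  P  E  E  P  P  B  E  M  M  M
 ·  0  0  0  0  0  0  0  0  0  0  0
 P  0  1  1  1  1  1  1  1  1  1  1
 E  0  1  2  2  2  2  2  2  2  2  2
 U  0  1  2  2  2  2  2  2  2  2  2
 B  0  1  2  2  2  2  3  3  3  3  3
 M  0  1  2  2  2  2  3  3  4  4  4
 J  0  1  2  2  2  2  3  3  4  4  4
 J  0  1  2  2  2  2  3  3  4  4  4
 P  0  1  2  2  3  3  3  3  4  4  4
 M  0  1  2  2  3  3  3  3  4  5  5
dp[9][10] = 5. One LCS (by backtracking along matches): PEBMM.

5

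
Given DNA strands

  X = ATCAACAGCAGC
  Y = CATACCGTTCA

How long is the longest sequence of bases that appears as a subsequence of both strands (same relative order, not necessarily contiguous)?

7

Let dp[i][j] be the LCS length of the first i bases of X and the first j bases of Y. dp[i][j] = dp[i-1][j-1]+1 when the i-th and j-th bases match, else max(dp[i-1][j], dp[i][j-1]).
    ·  C  A  T  A  C  C  G  T  T  C  A
 ·  0  0  0  0  0  0  0  0  0  0  0  0
 A  0  0  1  1  1  1  1  1  1  1  1  1
 T  0  0  1  2  2  2  2  2  2  2  2  2
 C  0  1  1  2  2  3  3  3  3  3  3  3
 A  0  1  2  2  3  3  3  3  3  3  3  4
 A  0  1  2  2  3  3  3  3  3  3  3  4
 C  0  1  2  2  3  4  4  4  4  4  4  4
 A  0  1  2  2  3  4  4  4  4  4  4  5
 G  0  1  2  2  3  4  4  5  5  5  5  5
 C  0  1  2  2  3  4  5  5  5  5  6  6
 A  0  1  2  2  3  4  5  5  5  5  6  7
 G  0  1  2  2  3  4  5  6  6  6  6  7
 C  0  1  2  2  3  4  5  6  6  6  7  7
dp[12][11] = 7. One LCS (by backtracking along matches): ATCCGCA.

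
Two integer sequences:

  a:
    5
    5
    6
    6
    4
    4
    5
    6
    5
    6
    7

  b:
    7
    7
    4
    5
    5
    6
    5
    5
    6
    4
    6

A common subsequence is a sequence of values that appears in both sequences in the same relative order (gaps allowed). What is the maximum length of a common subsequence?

Match 5 at a[1]=b[4], then 5 at a[2]=b[5], then 6 at a[3]=b[6], then 6 at a[4]=b[9], then 4 at a[6]=b[10], then 6 at a[10]=b[11] — 6 values in the same relative order in both, and the DP table's final entry dp[11][11] is also 6, so no common subsequence is longer.

6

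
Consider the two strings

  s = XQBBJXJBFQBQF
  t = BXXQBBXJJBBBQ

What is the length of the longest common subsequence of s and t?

Pick X [1,3]; then Q [2,4]; then B [3,5]; then B [4,6]; then J [5,8]; then J [7,9]; then B [8,11]; then B [11,12]; then Q [12,13]; all 9 characters appear in both, in order. Since dp[13][13] = 9, nothing longer is possible.

9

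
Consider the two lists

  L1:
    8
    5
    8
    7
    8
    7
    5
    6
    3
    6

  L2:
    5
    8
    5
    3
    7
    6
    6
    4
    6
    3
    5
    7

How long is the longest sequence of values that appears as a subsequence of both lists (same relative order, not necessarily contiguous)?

5

Pick 8 (L1 #1, L2 #2) → 5 (L1 #2, L2 #3) → 7 (L1 #4, L2 #5) → 6 (L1 #8, L2 #9) → 3 (L1 #9, L2 #10); all 5 values appear in both, in order. The LCS DP gives dp[10][12] = 5, so this is optimal.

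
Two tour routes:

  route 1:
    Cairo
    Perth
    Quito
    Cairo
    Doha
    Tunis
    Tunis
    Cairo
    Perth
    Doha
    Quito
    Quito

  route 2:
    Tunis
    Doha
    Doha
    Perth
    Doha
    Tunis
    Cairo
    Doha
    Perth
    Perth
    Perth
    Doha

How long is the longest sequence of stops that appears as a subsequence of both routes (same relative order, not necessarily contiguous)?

Taking Perth (route 1 #2, route 2 #4) → Doha (route 1 #5, route 2 #5) → Tunis (route 1 #7, route 2 #6) → Cairo (route 1 #8, route 2 #7) → Perth (route 1 #9, route 2 #11) → Doha (route 1 #10, route 2 #12) gives a common subsequence of length 6. dp[12][12] = 6 confirms this is the maximum.

6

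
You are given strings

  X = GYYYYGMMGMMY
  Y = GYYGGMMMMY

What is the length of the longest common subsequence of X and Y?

Match G (X #1, Y #1); then Y (X #2, Y #2); then Y (X #3, Y #3); then G (X #6, Y #5); then M (X #7, Y #6); then M (X #8, Y #7); then M (X #10, Y #8); then M (X #11, Y #9); then Y (X #12, Y #10) — 9 characters in the same relative order in both, and the DP table's final entry dp[12][10] is also 9, so no common subsequence is longer.

9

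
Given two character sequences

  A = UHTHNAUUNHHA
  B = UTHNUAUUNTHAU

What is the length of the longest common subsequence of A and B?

10

Match U [1,1], then T [3,2], then H [4,3], then N [5,4], then A [6,6], then U [7,7], then U [8,8], then N [9,9], then H [11,11], then A [12,12] — 10 characters in the same relative order in both. The LCS DP gives dp[12][13] = 10, so this is optimal.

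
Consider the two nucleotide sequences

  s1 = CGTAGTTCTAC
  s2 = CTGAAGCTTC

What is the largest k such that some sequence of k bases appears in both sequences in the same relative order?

7

Let dp[i][j] be the LCS length of the first i bases of s1 and the first j bases of s2. dp[i][j] = dp[i-1][j-1]+1 when the i-th and j-th bases match, else max(dp[i-1][j], dp[i][j-1]).
    ·  C  T  G  A  A  G  C  T  T  C
 ·  0  0  0  0  0  0  0  0  0  0  0
 C  0  1  1  1  1  1  1  1  1  1  1
 G  0  1  1  2  2  2  2  2  2  2  2
 T  0  1  2  2  2  2  2  2  3  3  3
 A  0  1  2  2  3  3  3  3  3  3  3
 G  0  1  2  3  3  3  4  4  4  4  4
 T  0  1  2  3  3  3  4  4  5  5  5
 T  0  1  2  3  3  3  4  4  5  6  6
 C  0  1  2  3  3  3  4  5  5  6  7
 T  0  1  2  3  3  3  4  5  6  6  7
 A  0  1  2  3  4  4  4  5  6  6  7
 C  0  1  2  3  4  4  4  5  6  6  7
dp[11][10] = 7. One LCS (by backtracking along matches): CGAGTTC.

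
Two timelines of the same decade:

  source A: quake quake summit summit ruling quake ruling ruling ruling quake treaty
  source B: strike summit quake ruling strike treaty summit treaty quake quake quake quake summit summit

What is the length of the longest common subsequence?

Match quake [1,11] → quake [2,12] → summit [3,13] → summit [4,14] — 4 events in the same relative order in both. dp[11][14] = 4 confirms this is the maximum.

4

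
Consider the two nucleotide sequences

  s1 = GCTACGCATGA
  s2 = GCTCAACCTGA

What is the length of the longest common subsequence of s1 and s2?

Let dp[i][j] be the LCS length of the first i bases of s1 and the first j bases of s2. dp[i][j] = dp[i-1][j-1]+1 when the i-th and j-th bases match, else max(dp[i-1][j], dp[i][j-1]).
    ·  G  C  T  C  A  A  C  C  T  G  A
 ·  0  0  0  0  0  0  0  0  0  0  0  0
 G  0  1  1  1  1  1  1  1  1  1  1  1
 C  0  1  2  2  2  2  2  2  2  2  2  2
 T  0  1  2  3  3  3  3  3  3  3  3  3
 A  0  1  2  3  3  4  4  4  4  4  4  4
 C  0  1  2  3  4  4  4  5  5  5  5  5
 G  0  1  2  3  4  4  4  5  5  5  6  6
 C  0  1  2  3  4  4  4  5  6  6  6  6
 A  0  1  2  3  4  5  5  5  6  6  6  7
 T  0  1  2  3  4  5  5  5  6  7  7  7
 G  0  1  2  3  4  5  5  5  6  7  8  8
 A  0  1  2  3  4  5  6  6  6  7  8  9
dp[11][11] = 9. One LCS (by backtracking along matches): GCTACCTGA.

9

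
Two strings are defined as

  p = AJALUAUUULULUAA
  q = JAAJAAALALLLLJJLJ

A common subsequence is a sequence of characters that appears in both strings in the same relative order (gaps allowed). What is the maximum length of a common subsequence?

7

Taking A at p[1]=q[3]; then J at p[2]=q[4]; then A at p[3]=q[7]; then L at p[4]=q[8]; then A at p[6]=q[9]; then L at p[10]=q[13]; then L at p[12]=q[16] gives a common subsequence of length 7. The LCS DP gives dp[15][17] = 7, so this is optimal.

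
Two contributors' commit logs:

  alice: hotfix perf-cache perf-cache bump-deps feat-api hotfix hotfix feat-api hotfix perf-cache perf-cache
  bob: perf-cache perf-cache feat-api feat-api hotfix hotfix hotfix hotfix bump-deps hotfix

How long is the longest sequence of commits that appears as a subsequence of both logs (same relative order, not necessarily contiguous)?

6

Match perf-cache at alice[2]=bob[1]; then perf-cache at alice[3]=bob[2]; then feat-api at alice[5]=bob[4]; then hotfix at alice[6]=bob[7]; then hotfix at alice[7]=bob[8]; then hotfix at alice[9]=bob[10] — 6 commits in the same relative order in both. Since dp[11][10] = 6, nothing longer is possible.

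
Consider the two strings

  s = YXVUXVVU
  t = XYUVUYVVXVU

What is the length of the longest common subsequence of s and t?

6

Pick Y at s[1]=t[2], then V at s[3]=t[4], then U at s[4]=t[5], then X at s[5]=t[9], then V at s[7]=t[10], then U at s[8]=t[11]; all 6 characters appear in both, in order. dp[8][11] = 6 confirms this is the maximum.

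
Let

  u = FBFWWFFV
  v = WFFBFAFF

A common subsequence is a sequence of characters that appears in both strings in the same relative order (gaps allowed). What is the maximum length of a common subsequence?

Let dp[i][j] be the LCS length of the first i characters of u and the first j characters of v. dp[i][j] = dp[i-1][j-1]+1 when the i-th and j-th characters match, else max(dp[i-1][j], dp[i][j-1]).
    ·  W  F  F  B  F  A  F  F
 ·  0  0  0  0  0  0  0  0  0
 F  0  0  1  1  1  1  1  1  1
 B  0  0  1  1  2  2  2  2  2
 F  0  0  1  2  2  3  3  3  3
 W  0  1  1  2  2  3  3  3  3
 W  0  1  1  2  2  3  3  3  3
 F  0  1  2  2  2  3  3  4  4
 F  0  1  2  3  3  3  3  4  5
 V  0  1  2  3  3  3  3  4  5
dp[8][8] = 5. One LCS (by backtracking along matches): FBFFF.

5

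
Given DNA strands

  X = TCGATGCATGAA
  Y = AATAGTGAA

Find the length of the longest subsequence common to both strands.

Let dp[i][j] be the LCS length of the first i bases of X and the first j bases of Y. dp[i][j] = dp[i-1][j-1]+1 when the i-th and j-th bases match, else max(dp[i-1][j], dp[i][j-1]).
    ·  A  A  T  A  G  T  G  A  A
 ·  0  0  0  0  0  0  0  0  0  0
 T  0  0  0  1  1  1  1  1  1  1
 C  0  0  0  1  1  1  1  1  1  1
 G  0  0  0  1  1  2  2  2  2  2
 A  0  1  1  1  2  2  2  2  3  3
 T  0  1  1  2  2  2  3  3  3  3
 G  0  1  1  2  2  3  3  4  4  4
 C  0  1  1  2  2  3  3  4  4  4
 A  0  1  2  2  3  3  3  4  5  5
 T  0  1  2  3  3  3  4  4  5  5
 G  0  1  2  3  3  4  4  5  5  5
 A  0  1  2  3  4  4  4  5  6  6
 A  0  1  2  3  4  4  4  5  6  7
dp[12][9] = 7. One LCS (by backtracking along matches): TAGTGAA.

7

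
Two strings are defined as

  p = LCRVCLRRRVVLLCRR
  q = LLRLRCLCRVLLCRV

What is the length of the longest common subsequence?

One common subsequence of length 10: L (p #1, q #4), R (p #3, q #5), C (p #5, q #6), L (p #6, q #7), R (p #9, q #9), V (p #11, q #10), L (p #12, q #11), L (p #13, q #12), C (p #14, q #13), R (p #15, q #14). dp[16][15] = 10 confirms this is the maximum.

10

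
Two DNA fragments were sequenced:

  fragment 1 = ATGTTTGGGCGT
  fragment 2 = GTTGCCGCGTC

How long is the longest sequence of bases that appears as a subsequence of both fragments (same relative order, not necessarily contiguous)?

8

Let dp[i][j] be the LCS length of the first i bases of fragment 1 and the first j bases of fragment 2. dp[i][j] = dp[i-1][j-1]+1 when the i-th and j-th bases match, else max(dp[i-1][j], dp[i][j-1]).
    ·  G  T  T  G  C  C  G  C  G  T  C
 ·  0  0  0  0  0  0  0  0  0  0  0  0
 A  0  0  0  0  0  0  0  0  0  0  0  0
 T  0  0  1  1  1  1  1  1  1  1  1  1
 G  0  1  1  1  2  2  2  2  2  2  2  2
 T  0  1  2  2  2  2  2  2  2  2  3  3
 T  0  1  2  3  3  3  3  3  3  3  3  3
 T  0  1  2  3  3  3  3  3  3  3  4  4
 G  0  1  2  3  4  4  4  4  4  4  4  4
 G  0  1  2  3  4  4  4  5  5  5  5  5
 G  0  1  2  3  4  4  4  5  5  6  6  6
 C  0  1  2  3  4  5  5  5  6  6  6  7
 G  0  1  2  3  4  5  5  6  6  7  7  7
 T  0  1  2  3  4  5  5  6  6  7  8  8
dp[12][11] = 8. One LCS (by backtracking along matches): GTTGGCGT.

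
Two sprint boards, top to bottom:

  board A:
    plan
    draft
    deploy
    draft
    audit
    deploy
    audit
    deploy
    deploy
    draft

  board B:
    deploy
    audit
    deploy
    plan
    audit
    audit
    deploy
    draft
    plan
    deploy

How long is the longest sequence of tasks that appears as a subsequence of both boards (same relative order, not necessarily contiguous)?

6

Pick deploy [3,1], then audit [5,2], then deploy [6,3], then audit [7,6], then deploy [8,7], then deploy [9,10]; all 6 tasks appear in both, in order. dp[10][10] = 6 confirms this is the maximum.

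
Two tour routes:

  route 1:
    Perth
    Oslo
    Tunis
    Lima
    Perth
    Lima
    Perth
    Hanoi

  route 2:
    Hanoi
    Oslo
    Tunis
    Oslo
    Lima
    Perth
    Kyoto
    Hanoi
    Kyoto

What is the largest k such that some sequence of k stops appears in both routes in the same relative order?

Taking Oslo [2,2] → Tunis [3,3] → Lima [4,5] → Perth [5,6] → Hanoi [8,8] gives a common subsequence of length 5, and the DP table's final entry dp[8][9] is also 5, so no common subsequence is longer.

5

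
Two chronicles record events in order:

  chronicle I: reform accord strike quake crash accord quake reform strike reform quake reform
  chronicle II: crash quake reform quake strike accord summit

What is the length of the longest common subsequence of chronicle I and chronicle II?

4

Pick crash at chronicle I[5]=chronicle II[1], then quake at chronicle I[7]=chronicle II[2], then reform at chronicle I[8]=chronicle II[3], then strike at chronicle I[9]=chronicle II[5]; all 4 events appear in both, in order. Since dp[12][7] = 4, nothing longer is possible.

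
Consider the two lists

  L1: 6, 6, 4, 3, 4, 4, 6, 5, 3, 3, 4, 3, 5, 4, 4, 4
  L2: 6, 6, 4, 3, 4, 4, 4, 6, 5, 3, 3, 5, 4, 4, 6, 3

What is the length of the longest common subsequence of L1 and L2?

One common subsequence of length 13: 6 [1,1], 6 [2,2], 4 [3,3], 3 [4,4], 4 [5,6], 4 [6,7], 6 [7,8], 5 [8,9], 3 [10,10], 3 [12,11], 5 [13,12], 4 [14,13], 4 [15,14]. Since dp[16][16] = 13, nothing longer is possible.

13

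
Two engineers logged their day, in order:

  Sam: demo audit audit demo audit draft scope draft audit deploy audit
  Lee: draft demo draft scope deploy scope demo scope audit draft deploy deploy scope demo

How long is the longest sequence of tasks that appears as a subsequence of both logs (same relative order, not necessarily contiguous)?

5

Pick demo [1,2], then demo [4,7], then audit [5,9], then draft [6,10], then scope [7,13]; all 5 tasks appear in both, in order. The LCS DP gives dp[11][14] = 5, so this is optimal.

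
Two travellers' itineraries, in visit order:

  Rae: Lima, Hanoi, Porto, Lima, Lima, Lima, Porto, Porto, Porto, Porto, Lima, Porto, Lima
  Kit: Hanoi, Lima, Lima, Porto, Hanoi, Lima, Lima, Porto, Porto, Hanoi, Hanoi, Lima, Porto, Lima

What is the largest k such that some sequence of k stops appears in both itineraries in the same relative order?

9

Pick Lima (Rae #1, Kit #3); then Hanoi (Rae #2, Kit #5); then Lima (Rae #5, Kit #6); then Lima (Rae #6, Kit #7); then Porto (Rae #7, Kit #8); then Porto (Rae #8, Kit #9); then Lima (Rae #11, Kit #12); then Porto (Rae #12, Kit #13); then Lima (Rae #13, Kit #14); all 9 stops appear in both, in order. Since dp[13][14] = 9, nothing longer is possible.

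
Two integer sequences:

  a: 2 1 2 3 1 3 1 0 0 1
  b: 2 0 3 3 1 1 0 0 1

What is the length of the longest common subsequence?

7

Let dp[i][j] be the LCS length of the first i values of a and the first j values of b. dp[i][j] = dp[i-1][j-1]+1 when the i-th and j-th values match, else max(dp[i-1][j], dp[i][j-1]).
    ·  2  0  3  3  1  1  0  0  1
 ·  0  0  0  0  0  0  0  0  0  0
 2  0  1  1  1  1  1  1  1  1  1
 1  0  1  1  1  1  2  2  2  2  2
 2  0  1  1  1  1  2  2  2  2  2
 3  0  1  1  2  2  2  2  2  2  2
 1  0  1  1  2  2  3  3  3  3  3
 3  0  1  1  2  3  3  3  3  3  3
 1  0  1  1  2  3  4  4  4  4  4
 0  0  1  2  2  3  4  4  5  5  5
 0  0  1  2  2  3  4  4  5  6  6
 1  0  1  2  2  3  4  5  5  6  7
dp[10][9] = 7. One LCS (by backtracking along matches): 2, 3, 1, 1, 0, 0, 1.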